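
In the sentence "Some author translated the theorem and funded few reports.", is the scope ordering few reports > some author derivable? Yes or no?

No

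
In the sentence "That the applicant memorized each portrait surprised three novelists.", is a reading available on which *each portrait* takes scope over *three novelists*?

No

The DP *each portrait* is contained in the sentential subject *that the applicant memorized each portrait*.
The subject-island constraint blocks QR out of a clausal subject.
*each portrait* is confined to the island and cannot take scope over *three novelists*.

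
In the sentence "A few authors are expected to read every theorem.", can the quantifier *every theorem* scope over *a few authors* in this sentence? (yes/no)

Yes

*every theorem* is the object of the infinitival complement of a raising predicate; raising infinitives are transparent for QR, so the two DPs are in effect clausemates.
QR within a single clause is free, so the lower quantifier may take scope over the higher one.
The sentence is scopally ambiguous between *a few authors* > *every theorem* and *every theorem* > *a few authors*.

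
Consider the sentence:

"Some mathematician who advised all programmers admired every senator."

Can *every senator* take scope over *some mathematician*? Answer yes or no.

Yes

*every senator* sits in the matrix clause, not in the relative clause on *some mathematician*.
Nothing blocks QR of the lower DP to a position above the higher one, so inverse scope is available.
The sentence is scopally ambiguous between *some mathematician* > *every senator* and *every senator* > *some mathematician*.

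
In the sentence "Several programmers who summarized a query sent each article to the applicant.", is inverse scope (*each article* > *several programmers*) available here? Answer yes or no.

Yes

The relative clause *who summarized a query* modifies *several programmers*, but *each article* is not inside that relative clause — it is an argument of the matrix verb.
No island intervenes, so both surface and inverse scope are derivable.
The sentence is scopally ambiguous between *several programmers* > *each article* and *each article* > *several programmers*.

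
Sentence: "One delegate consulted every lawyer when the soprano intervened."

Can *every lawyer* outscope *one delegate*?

Yes

Neither queried DP is inside the adjunct, so the adjunct-island constraint does not apply.
Clause-internal QR can adjoin the lower DP above the subject, yielding the inverse reading.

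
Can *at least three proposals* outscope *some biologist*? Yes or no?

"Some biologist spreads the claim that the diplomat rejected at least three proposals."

No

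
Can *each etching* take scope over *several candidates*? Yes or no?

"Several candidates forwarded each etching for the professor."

*each etching* and *several candidates* are in the same minimal clause.
Since no island is crossed, the inverse ordering is licensed alongside surface scope.

Yes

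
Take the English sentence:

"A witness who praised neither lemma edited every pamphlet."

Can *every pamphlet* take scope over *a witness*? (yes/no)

The RC *who praised neither lemma* is an island, but *every pamphlet* is not inside it — it is the matrix object, a clausemate of *a witness*.
With no island boundary between them, the object can take inverse scope over the subject via ordinary QR within the clause.

Yes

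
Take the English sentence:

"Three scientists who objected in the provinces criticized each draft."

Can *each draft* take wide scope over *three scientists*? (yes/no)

Yes

*each draft* is a matrix argument; only *three scientists* is modified by the relative clause *who objected in the provinces*, so the RC island is irrelevant to the target quantifier.
Nothing blocks QR of the lower DP to a position above the higher one, so inverse scope is available.
The sentence is scopally ambiguous between *three scientists* > *each draft* and *each draft* > *three scientists*.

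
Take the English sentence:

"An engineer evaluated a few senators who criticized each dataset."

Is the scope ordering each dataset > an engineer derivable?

No

*each dataset* occurs within the relative clause *who criticized each dataset* modifying *a few senators*.
Relative clauses block scope extraction: QR cannot target a position outside the modified NP.
So *each dataset* cannot raise to a position above *an engineer*.
(Only the surface reading survives: one fixed engineer with respect to all the relevant datasets.)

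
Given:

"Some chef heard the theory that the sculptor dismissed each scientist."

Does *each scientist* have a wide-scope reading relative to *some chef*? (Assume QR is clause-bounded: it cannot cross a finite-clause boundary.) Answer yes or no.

No

*each scientist* occurs within the complex NP *the theory that the sculptor dismissed each scientist*.
A that-clause complement to a noun is an island; QR cannot cross the NP boundary.
*each scientist* > *some chef* would require crossing that boundary, which is illicit.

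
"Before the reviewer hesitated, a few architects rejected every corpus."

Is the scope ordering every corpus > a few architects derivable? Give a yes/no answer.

Yes

*every corpus* is a matrix argument; the adjunct is an island but the target quantifier is outside it.
Since no island is crossed, the inverse ordering is licensed alongside surface scope.
The sentence is scopally ambiguous between *a few architects* > *every corpus* and *every corpus* > *a few architects*.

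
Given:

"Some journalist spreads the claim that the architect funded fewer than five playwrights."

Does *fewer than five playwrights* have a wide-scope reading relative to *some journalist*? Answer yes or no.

*fewer than five playwrights* sits inside the complex NP *the claim that the architect funded fewer than five playwrights*.
The complex NP is opaque for QR — the quantifier is frozen inside the noun's complement.
Hence only narrow scope for *fewer than five playwrights* (under *some journalist*) survives.

No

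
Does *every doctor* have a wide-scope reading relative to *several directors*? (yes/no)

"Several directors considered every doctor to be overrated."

Yes

ECM infinitives lack a CP barrier, so *every doctor* can QR over the matrix subject *several directors*.
No island intervenes, so both surface and inverse scope are derivable.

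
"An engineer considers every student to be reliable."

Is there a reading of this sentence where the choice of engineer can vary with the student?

This is the *every student* > *an engineer* reading.
*every student* is the subject of an ECM infinitive — the infinitival complement of an ECM verb is not a scope island, so *every student* can raise into the matrix clause.
QR within a single clause is free, so the lower quantifier may take scope over the higher one.
The sentence is scopally ambiguous between *an engineer* > *every student* and *every student* > *an engineer*.

Yes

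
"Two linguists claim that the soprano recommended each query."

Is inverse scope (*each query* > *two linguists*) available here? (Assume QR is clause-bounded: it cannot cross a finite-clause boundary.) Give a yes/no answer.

The DP *each query* is contained in the finite complement clause *that the soprano recommended each query*.
Given the clause-boundedness assumption, QR cannot cross the finite CP into the matrix.
There is no licit LF on which *each query* c-commands *two linguists*.

No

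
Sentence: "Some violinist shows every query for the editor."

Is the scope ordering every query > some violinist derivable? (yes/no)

Yes

*every query* and *some violinist* are in the same minimal clause.
With no island boundary between them, the object can take inverse scope over the subject via ordinary QR within the clause.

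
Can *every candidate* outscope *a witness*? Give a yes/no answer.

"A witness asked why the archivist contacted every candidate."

The target quantifier *every candidate* is part of the embedded question *why the archivist contacted every candidate*.
Embedded questions are wh-islands: a quantifier inside an indirect question cannot QR into the matrix clause.
*every candidate* > *a witness* would require crossing that boundary, which is illicit.

No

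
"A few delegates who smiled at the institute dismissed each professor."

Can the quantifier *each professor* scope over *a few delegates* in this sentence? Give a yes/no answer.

The relative clause *who smiled at the institute* modifies *a few delegates*, but *each professor* is not inside that relative clause — it is an argument of the matrix verb.
Nothing blocks QR of the lower DP to a position above the higher one, so inverse scope is available.
Both orderings are possible: *a few delegates* > *each professor* and *each professor* > *a few delegates*.

Yes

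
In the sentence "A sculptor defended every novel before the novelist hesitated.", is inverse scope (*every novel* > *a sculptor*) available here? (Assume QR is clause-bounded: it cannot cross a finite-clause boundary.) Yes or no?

The adjunct island is irrelevant here — *every novel* and *a sculptor* are both in the matrix clause.
No island intervenes, so both surface and inverse scope are derivable.
So *every novel* > *a sculptor* is among the available readings.

Yes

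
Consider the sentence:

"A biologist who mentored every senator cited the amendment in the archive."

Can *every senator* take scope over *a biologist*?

*every senator* is embedded in the relative clause *who mentored every senator*.
Relative clauses are scope islands: a quantifier cannot QR out of a relative clause to take scope in the matrix clause.
There is no licit LF on which *every senator* c-commands *a biologist*.
(Only the surface reading survives: one fixed biologist with respect to all the relevant senators.)

No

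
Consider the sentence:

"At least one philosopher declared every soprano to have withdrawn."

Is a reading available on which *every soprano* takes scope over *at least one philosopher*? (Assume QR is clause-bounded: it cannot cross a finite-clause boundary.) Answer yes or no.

Yes

*every soprano* is an ECM subject; ECM complements are not islands, and the embedded quantifier may take matrix scope.
No island intervenes, so both surface and inverse scope are derivable.
So *every soprano* > *at least one philosopher* is among the available readings.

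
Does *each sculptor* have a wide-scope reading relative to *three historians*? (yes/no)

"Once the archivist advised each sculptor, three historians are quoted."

The target quantifier *each sculptor* is part of the adjunct clause *once the archivist advised each sculptor*.
Adverbial clauses are not L-marked, so they are barriers for QR — the quantifier cannot escape the adjunct.
So the wide-scope reading for *each sculptor* is blocked.

No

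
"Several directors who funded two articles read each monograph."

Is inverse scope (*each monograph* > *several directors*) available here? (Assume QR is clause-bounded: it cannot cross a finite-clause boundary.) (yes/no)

Yes

The RC *who funded two articles* is an island, but *each monograph* is not inside it — it is the matrix object, a clausemate of *several directors*.
No island intervenes, so both surface and inverse scope are derivable.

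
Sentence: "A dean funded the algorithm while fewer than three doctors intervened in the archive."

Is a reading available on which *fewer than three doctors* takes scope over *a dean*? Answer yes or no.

No

The DP *fewer than three doctors* is contained in the adjunct clause *while fewer than three doctors intervened in the archive*.
Since the clause is an adjunct (not a complement), the Adjunct Condition blocks QR across its edge.
So *fewer than three doctors* cannot raise high enough to outscope *a dean*; only the surface ordering *a dean* > *fewer than three doctors* is available.
(Only the surface reading survives: one fixed dean with respect to all the relevant doctors.)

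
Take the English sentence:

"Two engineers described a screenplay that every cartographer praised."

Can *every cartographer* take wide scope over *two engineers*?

The target quantifier *every cartographer* is part of the relative clause *that every cartographer praised* modifying *a screenplay*.
QR out of a relative clause is ruled out by the relative-clause island constraint.
Hence only narrow scope for *every cartographer* (under *two engineers*) survives.

No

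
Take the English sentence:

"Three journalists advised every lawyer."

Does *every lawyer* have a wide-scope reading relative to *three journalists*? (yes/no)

*every lawyer* is the matrix object and *three journalists* the matrix subject; the two are clausemates.
Nothing blocks QR of the lower DP to a position above the higher one, so inverse scope is available.
The sentence is scopally ambiguous between *three journalists* > *every lawyer* and *every lawyer* > *three journalists*.

Yes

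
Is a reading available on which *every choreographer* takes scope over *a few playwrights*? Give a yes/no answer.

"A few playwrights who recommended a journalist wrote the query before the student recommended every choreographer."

No

The DP *every choreographer* is contained in the adjunct clause *before the student recommended every choreographer*.
Adverbial clauses are not L-marked, so they are barriers for QR — the quantifier cannot escape the adjunct.
*every choreographer* > *a few playwrights* would require crossing that boundary, which is illicit.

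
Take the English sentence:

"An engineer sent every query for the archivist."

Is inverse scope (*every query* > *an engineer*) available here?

Both DPs are arguments of the same predicate; there is no clause or island boundary between them.
Ordinary QR to a clause-peripheral position gives the wide-scope LF for the lower DP.
The sentence is scopally ambiguous between *an engineer* > *every query* and *every query* > *an engineer*.

Yes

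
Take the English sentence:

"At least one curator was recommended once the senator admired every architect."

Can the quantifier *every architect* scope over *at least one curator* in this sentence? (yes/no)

The target quantifier *every architect* is part of the adjunct clause *once the senator admired every architect*.
Since the clause is an adjunct (not a complement), the Adjunct Condition blocks QR across its edge.
Hence only narrow scope for *every architect* (under *at least one curator*) survives.

No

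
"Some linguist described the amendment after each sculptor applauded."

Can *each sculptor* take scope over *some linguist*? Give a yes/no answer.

*each sculptor* sits inside the adjunct clause *after each sculptor applauded*.
Adjunct clauses are scope islands: a quantifier inside an adjunct cannot raise into the matrix clause.
The inverse ordering *each sculptor* > *some linguist* is therefore underivable.

No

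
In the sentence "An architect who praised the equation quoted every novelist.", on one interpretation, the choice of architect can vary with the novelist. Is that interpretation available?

Yes

This is the *every novelist* > *an architect* reading.
The RC *who praised the equation* is an island, but *every novelist* is not inside it — it is the matrix object, a clausemate of *an architect*.
No island intervenes, so both surface and inverse scope are derivable.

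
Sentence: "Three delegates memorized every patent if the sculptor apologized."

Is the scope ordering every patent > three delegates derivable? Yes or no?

Yes

The adjunct clause does not contain *every patent*, which is the matrix object.
Nothing blocks QR of the lower DP to a position above the higher one, so inverse scope is available.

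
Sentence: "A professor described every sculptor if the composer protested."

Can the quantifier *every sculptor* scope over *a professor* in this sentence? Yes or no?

Yes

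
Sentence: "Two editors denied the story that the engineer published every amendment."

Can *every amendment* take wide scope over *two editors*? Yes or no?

No

Structurally, *every amendment* is inside the complex NP *the story that the engineer published every amendment*.
A that-clause complement to a noun is an island; QR cannot cross the NP boundary.
The inverse ordering *every amendment* > *two editors* is therefore underivable.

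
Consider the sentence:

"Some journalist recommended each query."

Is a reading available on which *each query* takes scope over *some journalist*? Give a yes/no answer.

Yes

Both DPs are arguments of the same predicate; there is no clause or island boundary between them.
Clause-internal QR can adjoin the lower DP above the subject, yielding the inverse reading.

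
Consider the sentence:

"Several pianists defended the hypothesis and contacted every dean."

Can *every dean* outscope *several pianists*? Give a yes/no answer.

No

*every dean* occurs within one conjunct of the coordinate structure (*contacted every dean*).
Asymmetric QR out of one conjunct violates the Coordinate Structure Constraint.
*every dean* is confined to the island and cannot take scope over *several pianists*.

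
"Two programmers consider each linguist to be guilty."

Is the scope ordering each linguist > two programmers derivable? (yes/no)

The ECM infinitive is scope-transparent — *each linguist* is free to raise above *two programmers*.
No island intervenes, so both surface and inverse scope are derivable.
Both orderings are possible: *two programmers* > *each linguist* and *each linguist* > *two programmers*.

Yes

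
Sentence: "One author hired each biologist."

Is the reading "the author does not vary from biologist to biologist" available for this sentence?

That reading corresponds to *one author* > *each biologist*.
That is the surface-scope ordering, which is always one of the available readings — island constraints only ever restrict inverse scope.

Yes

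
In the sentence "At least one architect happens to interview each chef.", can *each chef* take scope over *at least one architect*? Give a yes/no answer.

Yes

Raising constructions are monoclausal for scope purposes; *each chef* is not separated from *at least one architect* by any island.
Ordinary QR to a clause-peripheral position gives the wide-scope LF for the lower DP.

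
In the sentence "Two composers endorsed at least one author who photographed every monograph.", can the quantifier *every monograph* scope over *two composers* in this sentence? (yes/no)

*every monograph* is embedded in the relative clause *who photographed every monograph* modifying *at least one author*.
QR out of a relative clause is ruled out by the relative-clause island constraint.
There is no licit LF on which *every monograph* c-commands *two composers*.

No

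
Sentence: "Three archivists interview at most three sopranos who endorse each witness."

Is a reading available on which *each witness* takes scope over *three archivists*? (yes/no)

The target quantifier *each witness* is part of the relative clause *who endorse each witness* modifying *at most three sopranos*.
Relative clauses are scope islands: a quantifier cannot QR out of a relative clause to take scope in the matrix clause.
So *each witness* cannot raise high enough to outscope *three archivists*; only the surface ordering *three archivists* > *each witness* is available.

No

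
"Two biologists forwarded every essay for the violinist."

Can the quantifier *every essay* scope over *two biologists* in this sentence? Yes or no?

Yes

*every essay* and *two biologists* are in the same minimal clause.
Since no island is crossed, the inverse ordering is licensed alongside surface scope.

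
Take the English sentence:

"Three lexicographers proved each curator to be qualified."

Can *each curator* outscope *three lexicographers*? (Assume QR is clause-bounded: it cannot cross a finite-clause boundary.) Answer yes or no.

The ECM infinitive is scope-transparent — *each curator* is free to raise above *three lexicographers*.
Since no island is crossed, the inverse ordering is licensed alongside surface scope.
So *each curator* > *three lexicographers* is among the available readings.

Yes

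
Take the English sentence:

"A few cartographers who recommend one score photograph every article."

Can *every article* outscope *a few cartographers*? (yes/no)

The relative clause *who recommend one score* modifies *a few cartographers*, but *every article* is not inside that relative clause — it is an argument of the matrix verb.
With no island boundary between them, the object can take inverse scope over the subject via ordinary QR within the clause.

Yes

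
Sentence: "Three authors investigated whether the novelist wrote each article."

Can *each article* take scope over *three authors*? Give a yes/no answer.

No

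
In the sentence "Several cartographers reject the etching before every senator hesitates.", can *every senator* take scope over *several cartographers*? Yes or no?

No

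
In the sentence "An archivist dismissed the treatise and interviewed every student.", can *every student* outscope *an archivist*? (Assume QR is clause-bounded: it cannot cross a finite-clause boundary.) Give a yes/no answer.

No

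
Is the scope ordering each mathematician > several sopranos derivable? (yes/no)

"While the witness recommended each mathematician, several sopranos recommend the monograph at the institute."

No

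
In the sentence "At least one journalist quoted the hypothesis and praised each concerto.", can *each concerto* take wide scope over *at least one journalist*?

No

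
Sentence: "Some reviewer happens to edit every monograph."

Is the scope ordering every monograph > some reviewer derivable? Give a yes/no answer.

Yes

Raising constructions are monoclausal for scope purposes; *every monograph* is not separated from *some reviewer* by any island.
Clause-internal QR can adjoin the lower DP above the subject, yielding the inverse reading.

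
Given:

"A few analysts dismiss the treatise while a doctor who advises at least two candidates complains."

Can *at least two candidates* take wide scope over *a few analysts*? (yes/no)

No

The target quantifier *at least two candidates* is part of the relative clause *who advises at least two candidates*, which is itself inside the adjunct *while a doctor who advises at least two candidates complains*.
Both the relative clause and the enclosing adjunct are scope islands; QR cannot cross either.
*at least two candidates* > *a few analysts* would require crossing that boundary, which is illicit.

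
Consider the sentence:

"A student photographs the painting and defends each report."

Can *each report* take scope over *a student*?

The DP *each report* is contained in one conjunct of the coordinate structure (*defends each report*).
The Coordinate Structure Constraint blocks movement (including QR) out of a single conjunct.
The inverse ordering *each report* > *a student* is therefore underivable.

No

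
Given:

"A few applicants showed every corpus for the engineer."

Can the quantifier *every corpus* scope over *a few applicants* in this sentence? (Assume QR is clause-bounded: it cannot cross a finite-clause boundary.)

*every corpus* and *a few applicants* are in the same minimal clause.
Since no island is crossed, the inverse ordering is licensed alongside surface scope.
So *every corpus* > *a few applicants* is among the available readings.

Yes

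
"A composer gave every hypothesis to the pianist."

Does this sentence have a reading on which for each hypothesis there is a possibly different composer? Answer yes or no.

The paraphrase describes the scope ordering *every hypothesis* > *a composer*.
*a composer* and *every hypothesis* are co-arguments of the matrix verb, with nothing but a clause-internal boundary between them.
Nothing blocks QR of the lower DP to a position above the higher one, so inverse scope is available.

Yes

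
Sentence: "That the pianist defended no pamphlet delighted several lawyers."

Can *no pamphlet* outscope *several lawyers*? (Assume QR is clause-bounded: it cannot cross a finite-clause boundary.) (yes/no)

No

*no pamphlet* occurs within the sentential subject *that the pianist defended no pamphlet*.
Subjects — clausal subjects included — are islands for extraction, and QR is no exception.
The ordering *no pamphlet* > *several lawyers* is therefore underivable.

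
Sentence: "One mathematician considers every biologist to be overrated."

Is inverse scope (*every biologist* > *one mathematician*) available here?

Yes

*every biologist* is the subject of an ECM infinitive — the infinitival complement of an ECM verb is not a scope island, so *every biologist* can raise into the matrix clause.
QR within a single clause is free, so the lower quantifier may take scope over the higher one.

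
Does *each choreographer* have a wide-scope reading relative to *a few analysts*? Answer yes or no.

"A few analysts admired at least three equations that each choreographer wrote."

No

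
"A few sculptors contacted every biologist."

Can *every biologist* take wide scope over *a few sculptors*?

Yes

*a few sculptors* and *every biologist* are co-arguments of the matrix verb, with nothing but a clause-internal boundary between them.
Since no island is crossed, the inverse ordering is licensed alongside surface scope.
So *every biologist* > *a few sculptors* is among the available readings.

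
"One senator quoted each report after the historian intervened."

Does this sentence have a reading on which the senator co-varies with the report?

Yes

The paraphrase describes the scope ordering *each report* > *one senator*.
Although there is an adjunct clause, *each report* is in the main clause, not inside the adjunct.
No island intervenes, so both surface and inverse scope are derivable.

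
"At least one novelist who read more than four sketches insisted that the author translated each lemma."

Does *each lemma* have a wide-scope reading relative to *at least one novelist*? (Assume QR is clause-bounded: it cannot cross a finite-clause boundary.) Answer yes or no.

No

*each lemma* is embedded in the finite complement clause *that the author translated each lemma*.
Under clause-bounded QR, a quantifier in an embedded finite clause cannot raise into the matrix clause.
So *each lemma* cannot raise to a position above *at least one novelist*.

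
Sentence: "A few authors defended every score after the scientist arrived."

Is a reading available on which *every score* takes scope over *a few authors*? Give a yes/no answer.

Yes

Although there is an adjunct clause, *every score* is in the main clause, not inside the adjunct.
Nothing blocks QR of the lower DP to a position above the higher one, so inverse scope is available.
Both orderings are possible: *a few authors* > *every score* and *every score* > *a few authors*.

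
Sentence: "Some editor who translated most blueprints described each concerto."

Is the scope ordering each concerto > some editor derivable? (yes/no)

*each concerto* is a matrix argument; only *some editor* is modified by the relative clause *who translated most blueprints*, so the RC island is irrelevant to the target quantifier.
With no island boundary between them, the object can take inverse scope over the subject via ordinary QR within the clause.
So *each concerto* > *some editor* is among the available readings.

Yes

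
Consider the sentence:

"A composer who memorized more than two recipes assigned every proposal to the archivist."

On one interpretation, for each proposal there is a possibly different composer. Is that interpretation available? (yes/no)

Yes

This is the *every proposal* > *a composer* reading.
*every proposal* is a matrix argument; only *a composer* is modified by the relative clause *who memorized more than two recipes*, so the RC island is irrelevant to the target quantifier.
Since no island is crossed, the inverse ordering is licensed alongside surface scope.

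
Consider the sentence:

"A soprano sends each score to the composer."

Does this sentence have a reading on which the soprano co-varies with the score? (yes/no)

The paraphrase describes the scope ordering *each score* > *a soprano*.
*each score* and *a soprano* are in the same minimal clause.
Clause-internal QR can adjoin the lower DP above the subject, yielding the inverse reading.
So *each score* > *a soprano* is among the available readings.

Yes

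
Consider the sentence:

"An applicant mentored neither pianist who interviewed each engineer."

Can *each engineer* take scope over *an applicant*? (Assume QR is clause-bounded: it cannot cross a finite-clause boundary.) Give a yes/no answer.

The DP *each engineer* is contained in the relative clause *who interviewed each engineer* modifying *neither pianist*.
Relative clauses are scope islands: a quantifier cannot QR out of a relative clause to take scope in the matrix clause.
*each engineer* > *an applicant* would require crossing that boundary, which is illicit.

No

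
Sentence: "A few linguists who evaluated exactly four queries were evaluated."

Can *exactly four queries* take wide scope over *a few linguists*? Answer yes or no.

*exactly four queries* sits inside the relative clause *who evaluated exactly four queries*.
QR out of a relative clause is ruled out by the relative-clause island constraint.
So the wide-scope reading for *exactly four queries* is blocked.

No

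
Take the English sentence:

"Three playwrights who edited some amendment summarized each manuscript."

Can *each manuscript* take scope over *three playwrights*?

The relative clause *who edited some amendment* modifies *three playwrights*, but *each manuscript* is not inside that relative clause — it is an argument of the matrix verb.
With no island boundary between them, the object can take inverse scope over the subject via ordinary QR within the clause.

Yes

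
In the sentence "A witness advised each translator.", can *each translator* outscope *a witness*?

Yes

Both DPs are arguments of the same predicate; there is no clause or island boundary between them.
Ordinary QR to a clause-peripheral position gives the wide-scope LF for the lower DP.
Both orderings are possible: *a witness* > *each translator* and *each translator* > *a witness*.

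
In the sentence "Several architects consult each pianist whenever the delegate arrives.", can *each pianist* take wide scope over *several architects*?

Yes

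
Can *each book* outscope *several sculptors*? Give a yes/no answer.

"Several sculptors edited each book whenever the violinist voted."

Yes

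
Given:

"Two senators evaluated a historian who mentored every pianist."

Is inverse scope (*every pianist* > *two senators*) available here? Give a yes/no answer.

No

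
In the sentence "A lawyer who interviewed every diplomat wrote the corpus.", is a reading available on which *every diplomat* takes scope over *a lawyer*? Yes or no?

The target quantifier *every diplomat* is part of the relative clause *who interviewed every diplomat*.
QR out of a relative clause is ruled out by the relative-clause island constraint.
There is no licit LF on which *every diplomat* c-commands *a lawyer*.

No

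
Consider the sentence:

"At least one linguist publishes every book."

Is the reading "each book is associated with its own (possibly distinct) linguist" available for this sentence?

This is the *every book* > *at least one linguist* reading.
*at least one linguist* and *every book* are co-arguments of the matrix verb, with nothing but a clause-internal boundary between them.
Since no island is crossed, the inverse ordering is licensed alongside surface scope.

Yes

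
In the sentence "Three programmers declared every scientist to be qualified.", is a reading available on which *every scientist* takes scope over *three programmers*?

*every scientist* is the subject of an ECM infinitive — the infinitival complement of an ECM verb is not a scope island, so *every scientist* can raise into the matrix clause.
QR within a single clause is free, so the lower quantifier may take scope over the higher one.
Both orderings are possible: *three programmers* > *every scientist* and *every scientist* > *three programmers*.

Yes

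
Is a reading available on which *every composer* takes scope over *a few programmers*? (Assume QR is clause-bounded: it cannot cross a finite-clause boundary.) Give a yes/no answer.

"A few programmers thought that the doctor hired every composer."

No

Structurally, *every composer* is inside the finite complement clause *that the doctor hired every composer*.
Under clause-bounded QR, a quantifier in an embedded finite clause cannot raise into the matrix clause.
*every composer* is confined to the island and cannot take scope over *a few programmers*.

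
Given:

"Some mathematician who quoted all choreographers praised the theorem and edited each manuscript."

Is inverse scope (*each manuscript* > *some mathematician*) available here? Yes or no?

No

The target quantifier *each manuscript* is part of one conjunct of the coordinate structure (*edited each manuscript*).
A quantifier cannot raise out of one conjunct of a coordination across the whole coordinate structure — the CSC applies to QR.
*each manuscript* > *some mathematician* would require crossing that boundary, which is illicit.
(Only the surface reading survives: one fixed mathematician with respect to all the relevant manuscripts.)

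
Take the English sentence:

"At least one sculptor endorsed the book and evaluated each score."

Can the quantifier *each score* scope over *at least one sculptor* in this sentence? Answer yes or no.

No

The target quantifier *each score* is part of one conjunct of the coordinate structure (*evaluated each score*).
Asymmetric QR out of one conjunct violates the Coordinate Structure Constraint.
There is no licit LF on which *each score* c-commands *at least one sculptor*.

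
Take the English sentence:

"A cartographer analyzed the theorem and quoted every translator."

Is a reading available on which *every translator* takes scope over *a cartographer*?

No

*every translator* sits inside one conjunct of the coordinate structure (*quoted every translator*).
QR out of a conjunct would have to apply non-ATB, which the CSC forbids.
*every translator* > *a cartographer* would require crossing that boundary, which is illicit.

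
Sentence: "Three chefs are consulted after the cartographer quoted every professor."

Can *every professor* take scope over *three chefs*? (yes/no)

No

The target quantifier *every professor* is part of the adjunct clause *after the cartographer quoted every professor*.
Adverbial clauses are not L-marked, so they are barriers for QR — the quantifier cannot escape the adjunct.
So *every professor* cannot raise high enough to outscope *three chefs*; only the surface ordering *three chefs* > *every professor* is available.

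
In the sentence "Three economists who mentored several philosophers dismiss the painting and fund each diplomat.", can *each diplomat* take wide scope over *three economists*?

Structurally, *each diplomat* is inside one conjunct of the coordinate structure (*fund each diplomat*).
Coordinate structures are islands for non-across-the-board movement, QR included.
Hence only narrow scope for *each diplomat* (under *three economists*) survives.

No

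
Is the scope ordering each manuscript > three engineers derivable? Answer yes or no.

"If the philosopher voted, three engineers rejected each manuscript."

Yes

Although there is an adjunct clause, *each manuscript* is in the main clause, not inside the adjunct.
QR within a single clause is free, so the lower quantifier may take scope over the higher one.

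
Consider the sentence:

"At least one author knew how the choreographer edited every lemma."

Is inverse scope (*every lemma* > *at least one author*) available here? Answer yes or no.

No

Structurally, *every lemma* is inside the embedded question *how the choreographer edited every lemma*.
Embedded questions are wh-islands: a quantifier inside an indirect question cannot QR into the matrix clause.
So the wide-scope reading for *every lemma* is blocked.
(Only the surface reading survives: one fixed author with respect to all the relevant lemmas.)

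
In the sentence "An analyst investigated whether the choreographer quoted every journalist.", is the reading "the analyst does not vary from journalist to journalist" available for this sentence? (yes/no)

Yes

That reading corresponds to *an analyst* > *every journalist*.
Surface scope (*an analyst* > *every journalist*) is always derivable; islands only block QR, not in-situ interpretation.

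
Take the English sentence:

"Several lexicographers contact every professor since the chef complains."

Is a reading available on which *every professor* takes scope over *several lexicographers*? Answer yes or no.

The adjunct clause does not contain *every professor*, which is the matrix object.
QR within a single clause is free, so the lower quantifier may take scope over the higher one.

Yes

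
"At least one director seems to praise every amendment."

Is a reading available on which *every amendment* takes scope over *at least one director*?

Yes

Raising constructions are monoclausal for scope purposes; *every amendment* is not separated from *at least one director* by any island.
Since no island is crossed, the inverse ordering is licensed alongside surface scope.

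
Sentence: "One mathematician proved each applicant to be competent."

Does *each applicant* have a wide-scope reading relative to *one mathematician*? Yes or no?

*each applicant* is an ECM subject; ECM complements are not islands, and the embedded quantifier may take matrix scope.
QR within a single clause is free, so the lower quantifier may take scope over the higher one.

Yes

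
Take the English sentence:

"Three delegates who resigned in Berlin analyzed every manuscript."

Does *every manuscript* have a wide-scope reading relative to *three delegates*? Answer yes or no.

Yes

*every manuscript* sits in the matrix clause, not in the relative clause on *three delegates*.
With no island boundary between them, the object can take inverse scope over the subject via ordinary QR within the clause.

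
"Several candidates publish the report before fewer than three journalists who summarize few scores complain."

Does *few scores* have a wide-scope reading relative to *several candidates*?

No

*few scores* occurs within the relative clause *who summarize few scores*, which is itself inside the adjunct *before fewer than three journalists who summarize few scores complain*.
Two island boundaries intervene — the relative clause and the adjunct. Either alone would block QR.
Hence only narrow scope for *few scores* (under *several candidates*) survives.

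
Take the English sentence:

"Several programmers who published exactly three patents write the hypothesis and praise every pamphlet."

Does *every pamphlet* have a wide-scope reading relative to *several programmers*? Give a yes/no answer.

No

*every pamphlet* occurs within one conjunct of the coordinate structure (*praise every pamphlet*).
QR out of a conjunct would have to apply non-ATB, which the CSC forbids.
So *every pamphlet* cannot raise to a position above *several programmers*.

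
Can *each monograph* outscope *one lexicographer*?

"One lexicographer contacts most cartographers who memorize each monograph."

No

The target quantifier *each monograph* is part of the relative clause *who memorize each monograph* modifying *most cartographers*.
A relative clause is a scope island — quantifier raising cannot cross its boundary.
The inverse ordering *each monograph* > *one lexicographer* is therefore underivable.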